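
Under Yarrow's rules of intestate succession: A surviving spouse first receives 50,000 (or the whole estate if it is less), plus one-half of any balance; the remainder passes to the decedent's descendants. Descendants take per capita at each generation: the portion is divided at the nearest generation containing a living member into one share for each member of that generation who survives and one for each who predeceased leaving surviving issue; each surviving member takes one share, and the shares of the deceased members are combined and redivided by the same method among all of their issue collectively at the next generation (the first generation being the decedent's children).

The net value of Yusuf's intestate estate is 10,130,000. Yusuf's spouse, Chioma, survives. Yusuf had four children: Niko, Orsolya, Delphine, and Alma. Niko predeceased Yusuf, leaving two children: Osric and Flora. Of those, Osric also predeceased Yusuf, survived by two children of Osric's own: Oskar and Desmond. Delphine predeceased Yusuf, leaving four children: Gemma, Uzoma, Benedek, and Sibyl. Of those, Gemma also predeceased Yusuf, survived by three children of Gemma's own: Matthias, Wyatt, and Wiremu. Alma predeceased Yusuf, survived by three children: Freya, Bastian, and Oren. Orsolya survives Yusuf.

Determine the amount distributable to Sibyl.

Chioma first takes 50,000, leaving a balance of 10,080,000. Chioma then takes one-half of the balance (5,040,000), for a total of 5,090,000. The remaining 5,040,000 passes to the descendants.
The descendants' portion (5,040,000) is divided at the children's generation into 4 shares of 1,260,000. Orsolya takes 1,260,000. The 3 shares of the deceased (Niko, Delphine, and Alma) are combined into a pool of 3,780,000.
That pool (3,780,000) is divided at the grandchildren's generation into 9 shares of 420,000. Flora, Uzoma, Benedek, Sibyl, Freya, Bastian, and Oren each take 420,000. The 2 shares of the deceased (Osric and Gemma) are combined into a pool of 840,000.
That pool (840,000) is divided at the great-grandchildren's generation equally among Oskar, Desmond, Matthias, Wyatt, and Wiremu: 168,000 each.

Sibyl receives 420,000.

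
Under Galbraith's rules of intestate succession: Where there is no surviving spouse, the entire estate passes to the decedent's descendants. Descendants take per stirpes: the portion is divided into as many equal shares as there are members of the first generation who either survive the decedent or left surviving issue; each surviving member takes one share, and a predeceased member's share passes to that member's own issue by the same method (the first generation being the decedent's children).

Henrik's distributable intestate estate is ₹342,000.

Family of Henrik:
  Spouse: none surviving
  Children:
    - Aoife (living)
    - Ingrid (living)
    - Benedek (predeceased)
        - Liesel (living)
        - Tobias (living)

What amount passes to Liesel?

Liesel receives ₹57,000.

The entire ₹342,000 passes to the descendants.
That amount (₹342,000) is divided into 3 shares of ₹114,000: Aoife and Ingrid each take ₹114,000; Benedek's ₹114,000 share passes to Benedek's issue.
Benedek's share (₹114,000) is divided into 2 shares of ₹57,000: Liesel and Tobias each take ₹57,000.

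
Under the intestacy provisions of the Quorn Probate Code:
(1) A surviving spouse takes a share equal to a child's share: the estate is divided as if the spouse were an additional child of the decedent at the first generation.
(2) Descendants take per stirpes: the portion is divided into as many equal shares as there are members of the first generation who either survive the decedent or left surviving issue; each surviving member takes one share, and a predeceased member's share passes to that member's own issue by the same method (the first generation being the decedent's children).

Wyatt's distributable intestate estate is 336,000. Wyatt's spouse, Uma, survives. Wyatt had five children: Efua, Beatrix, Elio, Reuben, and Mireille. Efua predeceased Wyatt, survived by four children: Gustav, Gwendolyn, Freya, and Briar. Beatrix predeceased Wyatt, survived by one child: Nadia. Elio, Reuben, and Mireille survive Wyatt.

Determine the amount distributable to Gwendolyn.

Gwendolyn receives 14,000.

The spouse counts as an additional share at the children's level, so there are 6 primary shares of 56,000. Uma takes one such share (56,000).
The children's combined portion (280,000) is divided into 5 shares of 56,000: Elio, Reuben, and Mireille each take 56,000; Efua's 56,000 share passes to Efua's issue; Beatrix's 56,000 share passes to Beatrix's issue.
Efua's share (56,000) is divided into 4 shares of 14,000: Gustav, Gwendolyn, Freya, and Briar each take 14,000.
Beatrix's share (56,000) passes entirely to Nadia.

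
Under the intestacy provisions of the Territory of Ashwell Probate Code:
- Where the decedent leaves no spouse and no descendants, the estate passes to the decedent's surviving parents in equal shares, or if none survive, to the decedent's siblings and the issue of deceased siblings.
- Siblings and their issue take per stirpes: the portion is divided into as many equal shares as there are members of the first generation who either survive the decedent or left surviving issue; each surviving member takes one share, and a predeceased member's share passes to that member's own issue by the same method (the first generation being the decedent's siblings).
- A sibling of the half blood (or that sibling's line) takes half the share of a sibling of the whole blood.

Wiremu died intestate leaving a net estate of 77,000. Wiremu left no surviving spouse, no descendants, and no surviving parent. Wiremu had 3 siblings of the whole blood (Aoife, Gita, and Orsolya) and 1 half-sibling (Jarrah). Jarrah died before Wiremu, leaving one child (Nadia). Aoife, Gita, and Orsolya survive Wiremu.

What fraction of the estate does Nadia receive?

The entire 77,000 passes to the siblings and their issue.
Counting each half-blood sibling's line as half a unit, there are 7/2 units in 77,000, so one unit is 22,000. Whole-blood lines (Aoife, Gita, and Orsolya) take 22,000 each; half-blood lines (Jarrah) take 11,000 each.
Jarrah's share (11,000) passes entirely to Nadia.

Nadia receives 1/7 of the estate.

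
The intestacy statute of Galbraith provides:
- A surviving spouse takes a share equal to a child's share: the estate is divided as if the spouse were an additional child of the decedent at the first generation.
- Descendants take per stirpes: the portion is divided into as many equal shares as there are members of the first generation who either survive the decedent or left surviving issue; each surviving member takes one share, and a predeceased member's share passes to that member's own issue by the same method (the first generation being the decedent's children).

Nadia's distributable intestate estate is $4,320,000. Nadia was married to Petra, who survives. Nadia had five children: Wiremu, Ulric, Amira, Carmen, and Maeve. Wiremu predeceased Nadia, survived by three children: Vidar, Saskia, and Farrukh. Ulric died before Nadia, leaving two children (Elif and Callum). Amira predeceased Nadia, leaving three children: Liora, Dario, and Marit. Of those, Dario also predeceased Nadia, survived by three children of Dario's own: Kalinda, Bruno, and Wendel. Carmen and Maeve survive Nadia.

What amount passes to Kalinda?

The spouse counts as an additional share at the children's level, so there are 6 primary shares of $720,000. Petra takes one such share ($720,000).
The children's combined portion ($3,600,000) is divided into 5 shares of $720,000: Carmen and Maeve each take $720,000; Wiremu's $720,000 share passes to Wiremu's issue; Ulric's $720,000 share passes to Ulric's issue; Amira's $720,000 share passes to Amira's issue.
Wiremu's share ($720,000) is divided into 3 shares of $240,000: Vidar, Saskia, and Farrukh each take $240,000.
Ulric's share ($720,000) is divided into 2 shares of $360,000: Elif and Callum each take $360,000.
Amira's share ($720,000) is divided into 3 shares of $240,000: Liora and Marit each take $240,000; Dario's $240,000 share passes to Dario's issue.
Dario's share ($240,000) is divided into 3 shares of $80,000: Kalinda, Bruno, and Wendel each take $80,000.

Kalinda receives $80,000.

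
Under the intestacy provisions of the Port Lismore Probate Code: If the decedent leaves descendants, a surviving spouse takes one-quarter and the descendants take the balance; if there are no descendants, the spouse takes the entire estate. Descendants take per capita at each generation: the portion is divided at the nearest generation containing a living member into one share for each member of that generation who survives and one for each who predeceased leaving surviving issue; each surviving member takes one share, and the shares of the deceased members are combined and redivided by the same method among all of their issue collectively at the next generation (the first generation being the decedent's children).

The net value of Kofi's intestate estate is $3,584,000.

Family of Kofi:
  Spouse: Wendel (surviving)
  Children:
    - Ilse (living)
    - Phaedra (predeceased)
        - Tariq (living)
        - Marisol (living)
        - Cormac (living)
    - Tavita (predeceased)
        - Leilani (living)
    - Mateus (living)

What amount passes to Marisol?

Wendel takes one-quarter of $3,584,000 = $896,000. The remaining $2,688,000 passes to the descendants.
The descendants' portion ($2,688,000) is divided at the children's generation into 4 shares of $672,000. Ilse and Mateus each take $672,000. The 2 shares of the deceased (Phaedra and Tavita) are combined into a pool of $1,344,000.
That pool ($1,344,000) is divided at the grandchildren's generation equally among Tariq, Marisol, Cormac, and Leilani: $336,000 each.

Marisol receives $336,000.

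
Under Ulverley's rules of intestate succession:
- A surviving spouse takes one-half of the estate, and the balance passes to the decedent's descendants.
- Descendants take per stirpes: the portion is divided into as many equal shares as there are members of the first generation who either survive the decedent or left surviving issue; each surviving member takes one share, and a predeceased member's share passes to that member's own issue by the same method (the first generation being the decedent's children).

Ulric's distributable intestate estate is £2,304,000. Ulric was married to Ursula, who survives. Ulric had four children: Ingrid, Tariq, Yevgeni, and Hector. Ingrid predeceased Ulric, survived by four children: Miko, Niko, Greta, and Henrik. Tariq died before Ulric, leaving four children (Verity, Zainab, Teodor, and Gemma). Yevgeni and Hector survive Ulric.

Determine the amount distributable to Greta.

Ursula takes one-half of £2,304,000 = £1,152,000. The remaining £1,152,000 passes to the descendants.
The descendants' portion (£1,152,000) is divided into 4 shares of £288,000: Yevgeni and Hector each take £288,000; Ingrid's £288,000 share passes to Ingrid's issue; Tariq's £288,000 share passes to Tariq's issue.
Ingrid's share (£288,000) is divided into 4 shares of £72,000: Miko, Niko, Greta, and Henrik each take £72,000.
Tariq's share (£288,000) is divided into 4 shares of £72,000: Verity, Zainab, Teodor, and Gemma each take £72,000.

Greta receives £72,000.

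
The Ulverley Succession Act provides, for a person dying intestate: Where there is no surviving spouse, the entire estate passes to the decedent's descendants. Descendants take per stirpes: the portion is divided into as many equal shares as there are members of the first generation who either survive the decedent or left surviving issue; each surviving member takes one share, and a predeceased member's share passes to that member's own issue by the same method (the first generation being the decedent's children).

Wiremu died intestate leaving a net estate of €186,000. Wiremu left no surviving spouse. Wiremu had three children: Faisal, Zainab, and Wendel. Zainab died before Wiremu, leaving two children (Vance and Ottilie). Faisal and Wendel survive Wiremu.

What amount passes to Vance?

Vance receives €31,000.

The entire €186,000 passes to the descendants.
That amount (€186,000) is divided into 3 shares of €62,000: Faisal and Wendel each take €62,000; Zainab's €62,000 share passes to Zainab's issue.
Zainab's share (€62,000) is divided into 2 shares of €31,000: Vance and Ottilie each take €31,000.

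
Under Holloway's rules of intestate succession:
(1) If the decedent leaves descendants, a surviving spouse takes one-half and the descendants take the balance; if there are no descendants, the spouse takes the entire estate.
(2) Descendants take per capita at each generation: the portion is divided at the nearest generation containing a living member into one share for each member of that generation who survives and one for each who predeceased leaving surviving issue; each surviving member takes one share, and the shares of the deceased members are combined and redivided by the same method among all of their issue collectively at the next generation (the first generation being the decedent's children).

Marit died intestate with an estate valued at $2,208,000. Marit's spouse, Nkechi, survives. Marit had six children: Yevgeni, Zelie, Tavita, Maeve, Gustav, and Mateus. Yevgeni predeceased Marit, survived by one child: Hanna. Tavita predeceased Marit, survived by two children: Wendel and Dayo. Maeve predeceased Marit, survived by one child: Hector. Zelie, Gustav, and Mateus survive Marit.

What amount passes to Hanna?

Nkechi takes one-half of $2,208,000 = $1,104,000. The remaining $1,104,000 passes to the descendants.
The descendants' portion ($1,104,000) is divided at the children's generation into 6 shares of $184,000. Zelie, Gustav, and Mateus each take $184,000. The 3 shares of the deceased (Yevgeni, Tavita, and Maeve) are combined into a pool of $552,000.
That pool ($552,000) is divided at the grandchildren's generation equally among Hanna, Wendel, Dayo, and Hector: $138,000 each.

Hanna receives $138,000.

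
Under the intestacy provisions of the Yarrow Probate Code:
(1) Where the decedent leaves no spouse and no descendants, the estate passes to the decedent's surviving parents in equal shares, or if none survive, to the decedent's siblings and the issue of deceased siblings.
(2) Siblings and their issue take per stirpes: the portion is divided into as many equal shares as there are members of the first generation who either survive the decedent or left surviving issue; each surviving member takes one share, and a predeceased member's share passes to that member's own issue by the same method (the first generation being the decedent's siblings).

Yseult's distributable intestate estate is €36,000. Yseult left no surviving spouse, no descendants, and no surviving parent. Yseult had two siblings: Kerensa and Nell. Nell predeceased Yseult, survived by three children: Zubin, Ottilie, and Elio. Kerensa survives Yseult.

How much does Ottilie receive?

The entire €36,000 passes to the siblings and their issue.
That amount (€36,000) is divided into 2 shares of €18,000: Kerensa takes €18,000; Nell's €18,000 share passes to Nell's issue.
Nell's share (€18,000) is divided into 3 shares of €6,000: Zubin, Ottilie, and Elio each take €6,000.

Ottilie receives €6,000.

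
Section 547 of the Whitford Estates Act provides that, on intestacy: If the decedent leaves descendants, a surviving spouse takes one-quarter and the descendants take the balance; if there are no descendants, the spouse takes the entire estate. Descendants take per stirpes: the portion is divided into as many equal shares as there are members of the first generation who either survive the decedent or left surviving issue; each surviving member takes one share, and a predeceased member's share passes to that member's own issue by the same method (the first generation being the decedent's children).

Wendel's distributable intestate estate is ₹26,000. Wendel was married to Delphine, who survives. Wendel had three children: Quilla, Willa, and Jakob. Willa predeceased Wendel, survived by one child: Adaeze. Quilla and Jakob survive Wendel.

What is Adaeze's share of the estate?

Adaeze receives ₹6,500.

Delphine takes one-quarter of ₹26,000 = ₹6,500. The remaining ₹19,500 passes to the descendants.
The descendants' portion (₹19,500) is divided into 3 shares of ₹6,500: Quilla and Jakob each take ₹6,500; Willa's ₹6,500 share passes to Willa's issue.
Willa's share (₹6,500) passes entirely to Adaeze.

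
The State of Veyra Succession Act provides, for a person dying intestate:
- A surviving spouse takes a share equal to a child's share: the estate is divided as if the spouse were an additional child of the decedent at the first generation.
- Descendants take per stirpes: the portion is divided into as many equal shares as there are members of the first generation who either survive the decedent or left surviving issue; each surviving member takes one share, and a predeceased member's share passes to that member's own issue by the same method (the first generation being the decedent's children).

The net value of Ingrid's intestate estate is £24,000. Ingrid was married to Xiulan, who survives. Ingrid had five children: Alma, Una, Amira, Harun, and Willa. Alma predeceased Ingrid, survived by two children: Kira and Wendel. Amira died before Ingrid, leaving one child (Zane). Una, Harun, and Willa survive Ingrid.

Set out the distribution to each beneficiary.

Xiulan: £4,000; Kira: £2,000; Wendel: £2,000; Una: £4,000; Zane: £4,000; Harun: £4,000; Willa: £4,000

The spouse counts as an additional share at the children's level, so there are 6 primary shares of £4,000. Xiulan takes one such share (£4,000).
The children's combined portion (£20,000) is divided into 5 shares of £4,000: Una, Harun, and Willa each take £4,000; Alma's £4,000 share passes to Alma's issue; Amira's £4,000 share passes to Amira's issue.
Alma's share (£4,000) is divided into 2 shares of £2,000: Kira and Wendel each take £2,000.
Amira's share (£4,000) passes entirely to Zane.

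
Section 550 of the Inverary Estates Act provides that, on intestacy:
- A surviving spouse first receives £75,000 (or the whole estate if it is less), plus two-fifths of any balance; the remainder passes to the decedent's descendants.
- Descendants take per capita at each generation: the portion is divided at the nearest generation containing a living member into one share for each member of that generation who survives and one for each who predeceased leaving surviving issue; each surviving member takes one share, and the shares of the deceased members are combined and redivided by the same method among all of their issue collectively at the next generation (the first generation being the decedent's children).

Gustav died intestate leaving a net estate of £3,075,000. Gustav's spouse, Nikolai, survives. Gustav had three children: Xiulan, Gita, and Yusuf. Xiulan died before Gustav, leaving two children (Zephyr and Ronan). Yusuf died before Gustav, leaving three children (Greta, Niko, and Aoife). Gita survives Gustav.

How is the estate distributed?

Nikolai: £1,275,000; Zephyr: £240,000; Ronan: £240,000; Gita: £600,000; Greta: £240,000; Niko: £240,000; Aoife: £240,000

Nikolai first takes £75,000, leaving a balance of £3,000,000. Nikolai then takes two-fifths of the balance (£1,200,000), for a total of £1,275,000. The remaining £1,800,000 passes to the descendants.
The descendants' portion (£1,800,000) is divided at the children's generation into 3 shares of £600,000. Gita takes £600,000. The 2 shares of the deceased (Xiulan and Yusuf) are combined into a pool of £1,200,000.
That pool (£1,200,000) is divided at the grandchildren's generation equally among Zephyr, Ronan, Greta, Niko, and Aoife: £240,000 each.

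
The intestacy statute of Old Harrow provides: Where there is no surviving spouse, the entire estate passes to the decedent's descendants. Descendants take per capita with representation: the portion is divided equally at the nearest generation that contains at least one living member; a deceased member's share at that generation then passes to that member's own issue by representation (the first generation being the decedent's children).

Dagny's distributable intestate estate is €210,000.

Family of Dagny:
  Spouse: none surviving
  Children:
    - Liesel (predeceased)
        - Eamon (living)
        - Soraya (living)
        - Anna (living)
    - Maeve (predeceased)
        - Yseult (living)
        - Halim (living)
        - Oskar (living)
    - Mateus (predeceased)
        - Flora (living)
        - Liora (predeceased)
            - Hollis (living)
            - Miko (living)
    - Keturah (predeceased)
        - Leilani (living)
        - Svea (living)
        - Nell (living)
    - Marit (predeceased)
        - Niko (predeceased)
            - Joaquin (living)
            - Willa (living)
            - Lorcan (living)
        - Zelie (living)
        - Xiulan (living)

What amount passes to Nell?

The entire €210,000 passes to the descendants.
No child survives, so the initial division is made at the grandchildren's generation.
That amount (€210,000) is divided into 14 shares of €15,000: Eamon, Soraya, Anna, Yseult, Halim, Oskar, Flora, Leilani, Svea, Nell, Zelie, and Xiulan each take €15,000; Liora's €15,000 share passes to Liora's issue; Niko's €15,000 share passes to Niko's issue.
Liora's share (€15,000) is divided into 2 shares of €7,500: Hollis and Miko each take €7,500.
Niko's share (€15,000) is divided into 3 shares of €5,000: Joaquin, Willa, and Lorcan each take €5,000.

Nell receives €15,000.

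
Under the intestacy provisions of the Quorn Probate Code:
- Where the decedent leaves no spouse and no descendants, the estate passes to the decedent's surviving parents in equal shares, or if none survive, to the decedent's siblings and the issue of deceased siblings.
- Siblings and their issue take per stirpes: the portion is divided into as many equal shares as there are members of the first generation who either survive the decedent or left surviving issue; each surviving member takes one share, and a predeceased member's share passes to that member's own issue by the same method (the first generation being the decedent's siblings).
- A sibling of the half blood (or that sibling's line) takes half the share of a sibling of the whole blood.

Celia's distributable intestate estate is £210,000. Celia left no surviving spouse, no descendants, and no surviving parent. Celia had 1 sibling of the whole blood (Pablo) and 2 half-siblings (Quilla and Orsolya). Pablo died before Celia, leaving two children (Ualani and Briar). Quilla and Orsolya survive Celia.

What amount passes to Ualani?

Ualani receives £52,500.

The entire £210,000 passes to the siblings and their issue.
Counting each half-blood sibling's line as half a unit, there are 2 units in £210,000, so one unit is £105,000. Whole-blood lines (Pablo) take £105,000 each; half-blood lines (Quilla and Orsolya) take £52,500 each.
Pablo's share (£105,000) is divided into 2 shares of £52,500: Ualani and Briar each take £52,500.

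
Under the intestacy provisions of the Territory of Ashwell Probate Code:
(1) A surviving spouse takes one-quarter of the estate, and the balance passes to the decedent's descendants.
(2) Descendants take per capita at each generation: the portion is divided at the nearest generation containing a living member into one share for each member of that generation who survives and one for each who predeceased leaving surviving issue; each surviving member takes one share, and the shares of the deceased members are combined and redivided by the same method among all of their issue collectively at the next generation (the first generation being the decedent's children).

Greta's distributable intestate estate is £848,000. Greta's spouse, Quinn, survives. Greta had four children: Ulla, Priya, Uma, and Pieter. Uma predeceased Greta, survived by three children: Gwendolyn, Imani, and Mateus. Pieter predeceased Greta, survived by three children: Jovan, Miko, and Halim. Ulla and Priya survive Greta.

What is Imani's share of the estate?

Imani receives £53,000.

Quinn takes one-quarter of £848,000 = £212,000. The remaining £636,000 passes to the descendants.
The descendants' portion (£636,000) is divided at the children's generation into 4 shares of £159,000. Ulla and Priya each take £159,000. The 2 shares of the deceased (Uma and Pieter) are combined into a pool of £318,000.
That pool (£318,000) is divided at the grandchildren's generation equally among Gwendolyn, Imani, Mateus, Jovan, Miko, and Halim: £53,000 each.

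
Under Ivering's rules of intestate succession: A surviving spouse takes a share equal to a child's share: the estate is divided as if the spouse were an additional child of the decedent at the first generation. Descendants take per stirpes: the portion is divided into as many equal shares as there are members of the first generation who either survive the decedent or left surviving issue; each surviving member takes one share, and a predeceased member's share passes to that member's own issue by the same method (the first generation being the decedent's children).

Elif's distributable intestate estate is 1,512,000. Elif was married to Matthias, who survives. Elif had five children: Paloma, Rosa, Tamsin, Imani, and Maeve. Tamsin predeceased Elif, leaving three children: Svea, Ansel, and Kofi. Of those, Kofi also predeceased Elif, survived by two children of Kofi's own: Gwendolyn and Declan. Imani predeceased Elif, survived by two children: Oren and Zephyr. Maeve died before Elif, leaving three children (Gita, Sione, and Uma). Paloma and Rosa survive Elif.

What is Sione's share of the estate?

The spouse counts as an additional share at the children's level, so there are 6 primary shares of 252,000. Matthias takes one such share (252,000).
The children's combined portion (1,260,000) is divided into 5 shares of 252,000: Paloma and Rosa each take 252,000; Tamsin's 252,000 share passes to Tamsin's issue; Imani's 252,000 share passes to Imani's issue; Maeve's 252,000 share passes to Maeve's issue.
Tamsin's share (252,000) is divided into 3 shares of 84,000: Svea and Ansel each take 84,000; Kofi's 84,000 share passes to Kofi's issue.
Kofi's share (84,000) is divided into 2 shares of 42,000: Gwendolyn and Declan each take 42,000.
Imani's share (252,000) is divided into 2 shares of 126,000: Oren and Zephyr each take 126,000.
Maeve's share (252,000) is divided into 3 shares of 84,000: Gita, Sione, and Uma each take 84,000.

Sione receives 84,000.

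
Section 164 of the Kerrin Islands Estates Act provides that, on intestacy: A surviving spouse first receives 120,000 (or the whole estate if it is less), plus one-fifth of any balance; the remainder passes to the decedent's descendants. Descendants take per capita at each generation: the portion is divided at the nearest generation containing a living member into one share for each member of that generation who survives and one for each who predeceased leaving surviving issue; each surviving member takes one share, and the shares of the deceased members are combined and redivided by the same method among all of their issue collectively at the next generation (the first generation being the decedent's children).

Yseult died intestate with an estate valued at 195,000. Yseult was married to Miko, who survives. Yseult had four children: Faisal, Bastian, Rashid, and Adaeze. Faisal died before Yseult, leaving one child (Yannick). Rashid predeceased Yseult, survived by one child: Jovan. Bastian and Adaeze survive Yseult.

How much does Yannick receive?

Yannick receives 15,000.

Miko first takes 120,000, leaving a balance of 75,000. Miko then takes one-fifth of the balance (15,000), for a total of 135,000. The remaining 60,000 passes to the descendants.
The descendants' portion (60,000) is divided at the children's generation into 4 shares of 15,000. Bastian and Adaeze each take 15,000. The 2 shares of the deceased (Faisal and Rashid) are combined into a pool of 30,000.
That pool (30,000) is divided at the grandchildren's generation equally among Yannick and Jovan: 15,000 each.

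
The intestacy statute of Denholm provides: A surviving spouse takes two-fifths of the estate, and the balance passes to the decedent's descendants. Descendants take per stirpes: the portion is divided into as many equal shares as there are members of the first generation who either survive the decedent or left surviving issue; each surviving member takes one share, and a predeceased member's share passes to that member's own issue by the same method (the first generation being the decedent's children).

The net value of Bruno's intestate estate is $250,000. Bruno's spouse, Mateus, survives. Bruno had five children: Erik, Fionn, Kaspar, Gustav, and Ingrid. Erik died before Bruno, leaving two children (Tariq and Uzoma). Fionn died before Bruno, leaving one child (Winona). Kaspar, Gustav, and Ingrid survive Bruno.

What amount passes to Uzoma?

Uzoma receives $15,000.

Mateus takes two-fifths of $250,000 = $100,000. The remaining $150,000 passes to the descendants.
The descendants' portion ($150,000) is divided into 5 shares of $30,000: Kaspar, Gustav, and Ingrid each take $30,000; Erik's $30,000 share passes to Erik's issue; Fionn's $30,000 share passes to Fionn's issue.
Erik's share ($30,000) is divided into 2 shares of $15,000: Tariq and Uzoma each take $15,000.
Fionn's share ($30,000) passes entirely to Winona.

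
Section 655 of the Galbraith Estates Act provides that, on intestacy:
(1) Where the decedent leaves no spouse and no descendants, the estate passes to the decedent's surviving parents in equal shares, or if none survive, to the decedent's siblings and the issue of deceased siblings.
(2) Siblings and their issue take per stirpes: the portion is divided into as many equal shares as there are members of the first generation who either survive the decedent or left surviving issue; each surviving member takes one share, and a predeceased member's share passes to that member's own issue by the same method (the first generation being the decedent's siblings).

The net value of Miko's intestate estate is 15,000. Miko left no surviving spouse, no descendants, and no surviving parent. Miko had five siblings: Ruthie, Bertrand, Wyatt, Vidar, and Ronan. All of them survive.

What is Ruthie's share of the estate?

The entire 15,000 passes to the siblings and their issue.
That amount (15,000) is divided into 5 shares of 3,000: Ruthie, Bertrand, Wyatt, Vidar, and Ronan each take 3,000.

Ruthie receives 3,000.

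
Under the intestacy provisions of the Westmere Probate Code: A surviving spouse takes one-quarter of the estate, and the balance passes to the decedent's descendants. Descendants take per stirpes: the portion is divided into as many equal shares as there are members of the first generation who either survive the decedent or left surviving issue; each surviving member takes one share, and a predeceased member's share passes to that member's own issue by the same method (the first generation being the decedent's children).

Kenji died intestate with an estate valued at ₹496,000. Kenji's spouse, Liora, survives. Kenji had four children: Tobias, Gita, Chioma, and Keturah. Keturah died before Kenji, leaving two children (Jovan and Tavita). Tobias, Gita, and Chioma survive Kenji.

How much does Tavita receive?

Tavita receives ₹46,500.

Liora takes one-quarter of ₹496,000 = ₹124,000. The remaining ₹372,000 passes to the descendants.
The descendants' portion (₹372,000) is divided into 4 shares of ₹93,000: Tobias, Gita, and Chioma each take ₹93,000; Keturah's ₹93,000 share passes to Keturah's issue.
Keturah's share (₹93,000) is divided into 2 shares of ₹46,500: Jovan and Tavita each take ₹46,500.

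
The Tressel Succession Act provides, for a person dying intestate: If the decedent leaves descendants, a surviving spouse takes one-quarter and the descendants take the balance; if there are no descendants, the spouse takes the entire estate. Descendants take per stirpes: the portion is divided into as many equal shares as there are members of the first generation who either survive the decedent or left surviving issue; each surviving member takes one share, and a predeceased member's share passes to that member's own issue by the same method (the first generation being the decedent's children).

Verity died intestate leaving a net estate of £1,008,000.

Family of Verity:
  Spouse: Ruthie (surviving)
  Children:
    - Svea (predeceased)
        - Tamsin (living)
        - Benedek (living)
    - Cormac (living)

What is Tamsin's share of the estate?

Ruthie takes one-quarter of £1,008,000 = £252,000. The remaining £756,000 passes to the descendants.
The descendants' portion (£756,000) is divided into 2 shares of £378,000: Cormac takes £378,000; Svea's £378,000 share passes to Svea's issue.
Svea's share (£378,000) is divided into 2 shares of £189,000: Tamsin and Benedek each take £189,000.

Tamsin receives £189,000.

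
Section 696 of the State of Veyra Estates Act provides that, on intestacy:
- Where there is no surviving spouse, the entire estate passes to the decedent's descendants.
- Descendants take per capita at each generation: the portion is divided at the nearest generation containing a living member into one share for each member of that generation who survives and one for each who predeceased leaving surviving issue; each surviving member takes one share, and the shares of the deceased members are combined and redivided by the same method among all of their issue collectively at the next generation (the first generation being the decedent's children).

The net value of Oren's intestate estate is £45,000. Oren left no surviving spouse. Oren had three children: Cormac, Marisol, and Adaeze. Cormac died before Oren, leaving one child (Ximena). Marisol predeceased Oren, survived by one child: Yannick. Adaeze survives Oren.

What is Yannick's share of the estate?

The entire £45,000 passes to the descendants.
That amount (£45,000) is divided at the children's generation into 3 shares of £15,000. Adaeze takes £15,000. The 2 shares of the deceased (Cormac and Marisol) are combined into a pool of £30,000.
That pool (£30,000) is divided at the grandchildren's generation equally among Ximena and Yannick: £15,000 each.

Yannick receives £15,000.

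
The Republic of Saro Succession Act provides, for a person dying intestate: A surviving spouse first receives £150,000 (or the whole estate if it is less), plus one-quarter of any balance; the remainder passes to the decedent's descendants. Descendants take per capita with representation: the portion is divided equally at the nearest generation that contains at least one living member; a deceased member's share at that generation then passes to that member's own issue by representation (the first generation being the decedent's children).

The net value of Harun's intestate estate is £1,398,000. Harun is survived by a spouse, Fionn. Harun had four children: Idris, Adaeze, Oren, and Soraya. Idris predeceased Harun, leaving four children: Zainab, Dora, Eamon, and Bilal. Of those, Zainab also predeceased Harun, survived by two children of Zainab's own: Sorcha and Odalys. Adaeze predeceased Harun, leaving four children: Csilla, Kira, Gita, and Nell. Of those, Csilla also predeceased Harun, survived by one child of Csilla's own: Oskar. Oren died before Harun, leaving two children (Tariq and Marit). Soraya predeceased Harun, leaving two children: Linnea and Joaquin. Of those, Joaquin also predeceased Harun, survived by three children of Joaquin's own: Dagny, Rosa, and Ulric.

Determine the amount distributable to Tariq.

Tariq receives £78,000.

Fionn first takes £150,000, leaving a balance of £1,248,000. Fionn then takes one-quarter of the balance (£312,000), for a total of £462,000. The remaining £936,000 passes to the descendants.
No child survives, so the initial division is made at the grandchildren's generation.
The descendants' portion (£936,000) is divided into 12 shares of £78,000: Dora, Eamon, Bilal, Kira, Gita, Nell, Tariq, Marit, and Linnea each take £78,000; Zainab's £78,000 share passes to Zainab's issue; Csilla's £78,000 share passes to Csilla's issue; Joaquin's £78,000 share passes to Joaquin's issue.
Zainab's share (£78,000) is divided into 2 shares of £39,000: Sorcha and Odalys each take £39,000.
Csilla's share (£78,000) passes entirely to Oskar.
Joaquin's share (£78,000) is divided into 3 shares of £26,000: Dagny, Rosa, and Ulric each take £26,000.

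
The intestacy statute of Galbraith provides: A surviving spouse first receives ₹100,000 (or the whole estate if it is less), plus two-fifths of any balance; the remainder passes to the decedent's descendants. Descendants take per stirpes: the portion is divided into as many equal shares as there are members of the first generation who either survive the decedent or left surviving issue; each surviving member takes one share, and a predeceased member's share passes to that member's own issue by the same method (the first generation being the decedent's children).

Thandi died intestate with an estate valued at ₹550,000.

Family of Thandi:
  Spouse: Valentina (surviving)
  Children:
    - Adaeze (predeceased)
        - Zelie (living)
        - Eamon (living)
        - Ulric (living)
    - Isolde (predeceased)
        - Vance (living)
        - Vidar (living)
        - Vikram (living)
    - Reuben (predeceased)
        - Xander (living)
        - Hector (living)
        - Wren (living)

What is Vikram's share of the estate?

Vikram receives ₹30,000.

Valentina first takes ₹100,000, leaving a balance of ₹450,000. Valentina then takes two-fifths of the balance (₹180,000), for a total of ₹280,000. The remaining ₹270,000 passes to the descendants.
The descendants' portion (₹270,000) is divided into 3 shares of ₹90,000: Adaeze's ₹90,000 share passes to Adaeze's issue; Isolde's ₹90,000 share passes to Isolde's issue; Reuben's ₹90,000 share passes to Reuben's issue.
Adaeze's share (₹90,000) is divided into 3 shares of ₹30,000: Zelie, Eamon, and Ulric each take ₹30,000.
Isolde's share (₹90,000) is divided into 3 shares of ₹30,000: Vance, Vidar, and Vikram each take ₹30,000.
Reuben's share (₹90,000) is divided into 3 shares of ₹30,000: Xander, Hector, and Wren each take ₹30,000.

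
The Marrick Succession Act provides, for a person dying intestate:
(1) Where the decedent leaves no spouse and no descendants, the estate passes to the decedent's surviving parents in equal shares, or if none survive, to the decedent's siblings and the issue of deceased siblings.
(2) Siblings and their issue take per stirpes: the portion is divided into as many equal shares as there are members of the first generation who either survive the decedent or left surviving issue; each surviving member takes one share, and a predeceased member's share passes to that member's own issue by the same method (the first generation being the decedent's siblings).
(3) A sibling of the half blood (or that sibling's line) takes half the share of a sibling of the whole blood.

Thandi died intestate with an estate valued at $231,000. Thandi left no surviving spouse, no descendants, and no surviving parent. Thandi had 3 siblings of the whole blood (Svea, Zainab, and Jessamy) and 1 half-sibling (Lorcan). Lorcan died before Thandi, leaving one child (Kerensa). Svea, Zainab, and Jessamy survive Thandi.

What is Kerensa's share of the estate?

Kerensa receives $33,000.

The entire $231,000 passes to the siblings and their issue.
Counting each half-blood sibling's line as half a unit, there are 7/2 units in $231,000, so one unit is $66,000. Whole-blood lines (Svea, Zainab, and Jessamy) take $66,000 each; half-blood lines (Lorcan) take $33,000 each.
Lorcan's share ($33,000) passes entirely to Kerensa.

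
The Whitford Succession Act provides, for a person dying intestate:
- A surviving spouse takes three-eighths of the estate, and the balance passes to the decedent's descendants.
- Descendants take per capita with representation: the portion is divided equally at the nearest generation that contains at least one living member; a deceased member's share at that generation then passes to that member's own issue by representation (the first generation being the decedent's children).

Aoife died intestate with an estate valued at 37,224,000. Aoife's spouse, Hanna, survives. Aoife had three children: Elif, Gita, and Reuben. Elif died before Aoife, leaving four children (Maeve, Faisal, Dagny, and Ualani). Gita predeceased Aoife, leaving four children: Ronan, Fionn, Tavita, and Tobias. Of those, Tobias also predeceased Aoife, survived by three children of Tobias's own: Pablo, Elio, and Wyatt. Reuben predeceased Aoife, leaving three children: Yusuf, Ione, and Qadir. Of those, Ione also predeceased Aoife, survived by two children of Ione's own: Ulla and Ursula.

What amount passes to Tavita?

Hanna takes three-eighths of 37,224,000 = 13,959,000. The remaining 23,265,000 passes to the descendants.
No child survives, so the initial division is made at the grandchildren's generation.
The descendants' portion (23,265,000) is divided into 11 shares of 2,115,000: Maeve, Faisal, Dagny, Ualani, Ronan, Fionn, Tavita, Yusuf, and Qadir each take 2,115,000; Tobias's 2,115,000 share passes to Tobias's issue; Ione's 2,115,000 share passes to Ione's issue.
Tobias's share (2,115,000) is divided into 3 shares of 705,000: Pablo, Elio, and Wyatt each take 705,000.
Ione's share (2,115,000) is divided into 2 shares of 1,057,500: Ulla and Ursula each take 1,057,500.

Tavita receives 2,115,000.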